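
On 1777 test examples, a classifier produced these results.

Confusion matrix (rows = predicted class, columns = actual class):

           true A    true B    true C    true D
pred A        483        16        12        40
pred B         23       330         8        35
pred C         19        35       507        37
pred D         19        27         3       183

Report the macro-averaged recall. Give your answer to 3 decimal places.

0.818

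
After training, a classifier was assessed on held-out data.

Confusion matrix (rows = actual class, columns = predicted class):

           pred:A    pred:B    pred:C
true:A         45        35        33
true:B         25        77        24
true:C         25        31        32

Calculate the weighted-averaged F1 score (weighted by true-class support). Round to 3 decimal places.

0.467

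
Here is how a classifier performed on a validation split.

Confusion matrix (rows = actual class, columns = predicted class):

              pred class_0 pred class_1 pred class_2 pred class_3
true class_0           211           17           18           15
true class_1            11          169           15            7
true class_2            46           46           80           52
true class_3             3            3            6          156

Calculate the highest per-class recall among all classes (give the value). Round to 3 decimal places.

Per-class recall (TP/(TP+FN)):
  class_0: TP=211, FN=17+18+15=50 → 211/261 = 0.8084
  class_1: TP=169, FN=11+15+7=33 → 169/202 = 0.8366
  class_2: TP=80, FN=46+46+52=144 → 80/224 = 0.3571
  class_3: TP=156, FN=3+3+6=12 → 156/168 = 0.9286
Highest is class 'class_3' with recall = 0.929.

0.929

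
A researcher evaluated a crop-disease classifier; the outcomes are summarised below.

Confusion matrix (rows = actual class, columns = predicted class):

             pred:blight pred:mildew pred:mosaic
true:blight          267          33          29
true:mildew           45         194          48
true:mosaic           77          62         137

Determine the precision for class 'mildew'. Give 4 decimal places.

0.6713

precision = TP/(TP+FP).
mildew: TP=194, FP=33+62=95 → 194/289 = 0.67128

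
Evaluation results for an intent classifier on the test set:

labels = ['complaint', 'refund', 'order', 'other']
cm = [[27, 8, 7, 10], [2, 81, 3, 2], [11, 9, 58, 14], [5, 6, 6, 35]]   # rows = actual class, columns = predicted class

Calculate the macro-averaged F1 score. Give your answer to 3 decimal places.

Per-class F1 score (2·TP/(2·TP+FP+FN)):
  complaint: TP=27, FP=2+11+5=18, FN=8+7+10=25 → 54/97 = 0.5567
  refund: TP=81, FP=8+9+6=23, FN=2+3+2=7 → 162/192 = 0.8438
  order: TP=58, FP=7+3+6=16, FN=11+9+14=34 → 116/166 = 0.6988
  other: TP=35, FP=10+2+14=26, FN=5+6+6=17 → 70/113 = 0.6195
Macro-F1 score = mean = (0.5567 + 0.8438 + 0.6988 + 0.6195) / 4 = 0.680

0.680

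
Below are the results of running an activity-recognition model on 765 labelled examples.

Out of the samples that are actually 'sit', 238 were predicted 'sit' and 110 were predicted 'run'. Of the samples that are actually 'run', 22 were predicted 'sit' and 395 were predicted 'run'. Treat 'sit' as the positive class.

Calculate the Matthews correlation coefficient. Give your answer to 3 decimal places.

0.664

MCC = (TP·TN − FP·FN) / √((TP+FP)(TP+FN)(TN+FP)(TN+FN))
Numerator = 238·395 − 22·110 = 91590
Denominator = √(260·348·417·505) = √19053730800 = 138035.2520
MCC = 91590 / 138035.2520 = 0.664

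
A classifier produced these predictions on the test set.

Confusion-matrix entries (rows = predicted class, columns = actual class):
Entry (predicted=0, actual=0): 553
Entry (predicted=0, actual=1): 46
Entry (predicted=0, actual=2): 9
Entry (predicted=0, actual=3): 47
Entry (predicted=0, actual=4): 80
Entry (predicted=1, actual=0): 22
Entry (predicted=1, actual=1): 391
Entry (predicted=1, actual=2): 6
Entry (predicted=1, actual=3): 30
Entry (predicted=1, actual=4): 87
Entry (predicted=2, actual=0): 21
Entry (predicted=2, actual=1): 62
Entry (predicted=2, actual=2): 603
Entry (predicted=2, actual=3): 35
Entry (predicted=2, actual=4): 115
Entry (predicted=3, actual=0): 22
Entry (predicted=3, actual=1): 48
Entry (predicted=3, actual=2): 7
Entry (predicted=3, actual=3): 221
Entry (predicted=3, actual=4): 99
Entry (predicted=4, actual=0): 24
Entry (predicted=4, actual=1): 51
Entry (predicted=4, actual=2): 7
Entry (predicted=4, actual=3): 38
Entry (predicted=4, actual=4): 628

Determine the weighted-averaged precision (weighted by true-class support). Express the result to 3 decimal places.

Per-class precision (TP/(TP+FP)):
  0: TP=553, FP=46+9+47+80=182 → 553/735 = 0.7524
  1: TP=391, FP=22+6+30+87=145 → 391/536 = 0.7295
  2: TP=603, FP=21+62+35+115=233 → 603/836 = 0.7213
  3: TP=221, FP=22+48+7+99=176 → 221/397 = 0.5567
  4: TP=628, FP=24+51+7+38=120 → 628/748 = 0.8396
Weighted-precision = Σ (supportᵢ/N)·precisionᵢ with N=3252: (642/3252)·0.7524 + (598/3252)·0.7295 + (632/3252)·0.7213 + (371/3252)·0.5567 + (1009/3252)·0.8396 = 0.747

0.747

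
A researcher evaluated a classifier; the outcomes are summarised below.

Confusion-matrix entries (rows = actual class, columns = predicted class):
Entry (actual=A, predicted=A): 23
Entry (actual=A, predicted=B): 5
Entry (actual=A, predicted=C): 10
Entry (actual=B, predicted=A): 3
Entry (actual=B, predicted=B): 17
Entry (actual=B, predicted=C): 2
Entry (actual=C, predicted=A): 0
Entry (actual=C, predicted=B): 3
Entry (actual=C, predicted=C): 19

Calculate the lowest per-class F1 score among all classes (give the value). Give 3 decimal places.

Per-class F1 score (2·TP/(2·TP+FP+FN)):
  A: TP=23, FP=3+0=3, FN=5+10=15 → 46/64 = 0.7188
  B: TP=17, FP=5+3=8, FN=3+2=5 → 34/47 = 0.7234
  C: TP=19, FP=10+2=12, FN=0+3=3 → 38/53 = 0.7170
Lowest is class 'C' with F1 score = 0.717.

0.717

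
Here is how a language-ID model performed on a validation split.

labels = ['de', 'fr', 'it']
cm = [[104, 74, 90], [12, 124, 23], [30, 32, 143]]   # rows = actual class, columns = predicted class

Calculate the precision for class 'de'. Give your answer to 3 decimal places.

0.712

precision = TP/(TP+FP).
de: TP=104, FP=12+30=42 → 104/146 = 0.7123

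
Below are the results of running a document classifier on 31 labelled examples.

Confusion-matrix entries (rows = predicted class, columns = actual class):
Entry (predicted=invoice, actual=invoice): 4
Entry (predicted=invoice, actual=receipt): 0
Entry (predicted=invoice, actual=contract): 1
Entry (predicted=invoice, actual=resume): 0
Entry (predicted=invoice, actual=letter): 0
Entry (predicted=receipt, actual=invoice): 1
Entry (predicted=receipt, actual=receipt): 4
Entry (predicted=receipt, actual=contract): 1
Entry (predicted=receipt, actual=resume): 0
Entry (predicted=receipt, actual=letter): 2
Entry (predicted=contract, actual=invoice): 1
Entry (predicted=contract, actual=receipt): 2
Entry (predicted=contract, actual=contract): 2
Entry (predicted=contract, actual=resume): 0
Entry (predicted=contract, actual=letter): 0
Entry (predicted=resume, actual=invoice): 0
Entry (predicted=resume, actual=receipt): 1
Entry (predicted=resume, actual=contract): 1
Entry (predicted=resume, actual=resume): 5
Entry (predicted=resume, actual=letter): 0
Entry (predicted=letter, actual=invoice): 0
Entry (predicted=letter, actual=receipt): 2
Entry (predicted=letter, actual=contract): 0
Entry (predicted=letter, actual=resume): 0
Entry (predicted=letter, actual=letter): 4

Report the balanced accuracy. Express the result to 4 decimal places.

Balanced accuracy = mean of per-class recall.
  invoice: recall = 4/6 = 0.66667
  receipt: recall = 4/9 = 0.44444
  contract: recall = 2/5 = 0.40000
  resume: recall = 5/5 = 1.00000
  letter: recall = 4/6 = 0.66667
Mean = (0.66667 + 0.44444 + 0.40000 + 1.00000 + 0.66667) / 5 = 0.6356

0.6356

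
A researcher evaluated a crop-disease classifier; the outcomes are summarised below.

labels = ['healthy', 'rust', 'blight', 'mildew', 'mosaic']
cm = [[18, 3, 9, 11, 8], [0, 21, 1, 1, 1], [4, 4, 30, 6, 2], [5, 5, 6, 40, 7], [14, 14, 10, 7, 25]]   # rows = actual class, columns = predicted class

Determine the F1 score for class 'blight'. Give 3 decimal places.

0.588

Treat 'blight' as positive and all other classes as negative.
F1 score = 2·TP/(2·TP+FP+FN).
blight: TP=30, FP=9+1+6+10=26, FN=4+4+6+2=16 → 60/102 = 0.5882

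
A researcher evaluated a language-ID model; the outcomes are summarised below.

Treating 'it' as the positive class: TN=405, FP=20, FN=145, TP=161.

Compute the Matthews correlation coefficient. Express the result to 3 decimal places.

MCC = (TP·TN − FP·FN) / √((TP+FP)(TP+FN)(TN+FP)(TN+FN))
Numerator = 161·405 − 20·145 = 62305
Denominator = √(181·306·425·550) = √12946477500 = 113782.5887
MCC = 62305 / 113782.5887 = 0.548

0.548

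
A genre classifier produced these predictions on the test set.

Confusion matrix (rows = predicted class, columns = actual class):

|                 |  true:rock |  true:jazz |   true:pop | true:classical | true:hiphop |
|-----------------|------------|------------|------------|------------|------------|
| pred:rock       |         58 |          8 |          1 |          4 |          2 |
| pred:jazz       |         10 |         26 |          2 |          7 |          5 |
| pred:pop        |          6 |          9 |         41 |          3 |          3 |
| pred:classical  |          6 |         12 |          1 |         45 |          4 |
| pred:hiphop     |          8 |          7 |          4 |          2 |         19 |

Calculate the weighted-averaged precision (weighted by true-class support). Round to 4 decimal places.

Per-class precision (TP/(TP+FP)):
  rock: TP=58, FP=8+1+4+2=15 → 58/73 = 0.79452
  jazz: TP=26, FP=10+2+7+5=24 → 26/50 = 0.52000
  pop: TP=41, FP=6+9+3+3=21 → 41/62 = 0.66129
  classical: TP=45, FP=6+12+1+4=23 → 45/68 = 0.66176
  hiphop: TP=19, FP=8+7+4+2=21 → 19/40 = 0.47500
Weighted-precision = Σ (supportᵢ/N)·precisionᵢ with N=293: (88/293)·0.79452 + (62/293)·0.52000 + (49/293)·0.66129 + (61/293)·0.66176 + (33/293)·0.47500 = 0.6505

0.6505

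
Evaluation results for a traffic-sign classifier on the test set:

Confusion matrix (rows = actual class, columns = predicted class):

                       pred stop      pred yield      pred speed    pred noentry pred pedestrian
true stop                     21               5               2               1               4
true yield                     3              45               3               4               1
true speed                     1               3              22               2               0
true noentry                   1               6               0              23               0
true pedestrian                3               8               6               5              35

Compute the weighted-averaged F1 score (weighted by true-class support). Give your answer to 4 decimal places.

0.7152

Per-class F1 score (2·TP/(2·TP+FP+FN)):
  stop: TP=21, FP=3+1+1+3=8, FN=5+2+1+4=12 → 42/62 = 0.67742
  yield: TP=45, FP=5+3+6+8=22, FN=3+3+4+1=11 → 90/123 = 0.73171
  speed: TP=22, FP=2+3+0+6=11, FN=1+3+2+0=6 → 44/61 = 0.72131
  noentry: TP=23, FP=1+4+2+5=12, FN=1+6+0+0=7 → 46/65 = 0.70769
  pedestrian: TP=35, FP=4+1+0+0=5, FN=3+8+6+5=22 → 70/97 = 0.72165
Weighted-F1 score = Σ (supportᵢ/N)·F1 scoreᵢ with N=204: (33/204)·0.67742 + (56/204)·0.73171 + (28/204)·0.72131 + (30/204)·0.70769 + (57/204)·0.72165 = 0.7152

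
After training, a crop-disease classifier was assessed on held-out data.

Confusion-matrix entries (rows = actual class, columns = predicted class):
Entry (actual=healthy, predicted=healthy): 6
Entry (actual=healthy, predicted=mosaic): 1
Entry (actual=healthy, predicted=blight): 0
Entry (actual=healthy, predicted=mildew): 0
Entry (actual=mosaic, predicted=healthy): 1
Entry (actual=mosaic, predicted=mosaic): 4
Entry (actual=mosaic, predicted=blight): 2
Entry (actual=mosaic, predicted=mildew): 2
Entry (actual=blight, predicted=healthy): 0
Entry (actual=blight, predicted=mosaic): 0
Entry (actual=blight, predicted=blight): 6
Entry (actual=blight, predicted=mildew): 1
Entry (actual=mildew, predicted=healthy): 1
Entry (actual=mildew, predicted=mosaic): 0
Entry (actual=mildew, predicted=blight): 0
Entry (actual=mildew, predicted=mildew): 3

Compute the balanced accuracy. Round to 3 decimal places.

Balanced accuracy = mean of per-class recall.
  healthy: recall = 6/7 = 0.8571
  mosaic: recall = 4/9 = 0.4444
  blight: recall = 6/7 = 0.8571
  mildew: recall = 3/4 = 0.7500
Mean = (0.8571 + 0.4444 + 0.8571 + 0.7500) / 4 = 0.727

0.727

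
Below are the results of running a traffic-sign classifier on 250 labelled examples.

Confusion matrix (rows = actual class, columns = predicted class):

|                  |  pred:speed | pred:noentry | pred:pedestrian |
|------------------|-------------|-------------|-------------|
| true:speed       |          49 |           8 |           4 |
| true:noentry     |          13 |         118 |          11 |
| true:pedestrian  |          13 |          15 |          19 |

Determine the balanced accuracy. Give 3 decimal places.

0.680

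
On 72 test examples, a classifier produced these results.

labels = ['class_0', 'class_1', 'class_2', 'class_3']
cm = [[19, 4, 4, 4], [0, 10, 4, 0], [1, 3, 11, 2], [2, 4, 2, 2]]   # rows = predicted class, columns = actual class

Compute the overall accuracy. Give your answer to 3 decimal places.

Accuracy = trace / total = (19+10+11+2=42) / 72 = 42/72 = 0.583

0.583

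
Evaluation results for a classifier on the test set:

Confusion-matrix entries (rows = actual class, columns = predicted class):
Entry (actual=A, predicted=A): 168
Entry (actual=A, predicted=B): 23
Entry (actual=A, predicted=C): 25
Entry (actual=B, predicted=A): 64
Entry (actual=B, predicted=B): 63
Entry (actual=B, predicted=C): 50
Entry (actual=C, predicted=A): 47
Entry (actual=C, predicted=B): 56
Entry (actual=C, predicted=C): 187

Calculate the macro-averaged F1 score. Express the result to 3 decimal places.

0.584

Per-class F1 score (2·TP/(2·TP+FP+FN)):
  A: TP=168, FP=64+47=111, FN=23+25=48 → 336/495 = 0.6788
  B: TP=63, FP=23+56=79, FN=64+50=114 → 126/319 = 0.3950
  C: TP=187, FP=25+50=75, FN=47+56=103 → 374/552 = 0.6775
Macro-F1 score = mean = (0.6788 + 0.3950 + 0.6775) / 3 = 0.584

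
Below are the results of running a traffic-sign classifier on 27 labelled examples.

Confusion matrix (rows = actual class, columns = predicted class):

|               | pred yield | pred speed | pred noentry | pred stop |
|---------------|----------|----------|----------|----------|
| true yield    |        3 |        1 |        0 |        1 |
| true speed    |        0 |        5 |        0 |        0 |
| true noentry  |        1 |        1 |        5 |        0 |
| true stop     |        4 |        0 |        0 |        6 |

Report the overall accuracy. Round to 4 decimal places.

Accuracy = trace / total = (3+5+5+6=19) / 27 = 19/27 = 0.7037

0.7037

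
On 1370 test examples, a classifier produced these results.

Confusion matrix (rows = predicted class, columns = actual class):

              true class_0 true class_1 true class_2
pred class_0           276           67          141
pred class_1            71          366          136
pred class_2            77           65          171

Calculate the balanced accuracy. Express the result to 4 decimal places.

Balanced accuracy = mean of per-class recall.
  class_0: recall = 276/424 = 0.65094
  class_1: recall = 366/498 = 0.73494
  class_2: recall = 171/448 = 0.38170
Mean = (0.65094 + 0.73494 + 0.38170) / 3 = 0.5892

0.5892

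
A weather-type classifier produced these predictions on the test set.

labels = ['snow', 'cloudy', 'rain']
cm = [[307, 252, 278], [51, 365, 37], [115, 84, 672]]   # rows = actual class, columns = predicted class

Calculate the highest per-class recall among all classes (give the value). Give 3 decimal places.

0.806

Per-class recall (TP/(TP+FN)):
  snow: TP=307, FN=252+278=530 → 307/837 = 0.3668
  cloudy: TP=365, FN=51+37=88 → 365/453 = 0.8057
  rain: TP=672, FN=115+84=199 → 672/871 = 0.7715
Highest is class 'cloudy' with recall = 0.806.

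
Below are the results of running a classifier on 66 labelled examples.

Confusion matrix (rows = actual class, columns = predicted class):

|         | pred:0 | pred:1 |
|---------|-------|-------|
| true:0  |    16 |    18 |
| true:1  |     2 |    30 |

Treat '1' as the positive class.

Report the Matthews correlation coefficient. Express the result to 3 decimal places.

MCC = (TP·TN − FP·FN) / √((TP+FP)(TP+FN)(TN+FP)(TN+FN))
Numerator = 30·16 − 18·2 = 444
Denominator = √(48·32·34·18) = √940032 = 969.5525
MCC = 444 / 969.5525 = 0.458

0.458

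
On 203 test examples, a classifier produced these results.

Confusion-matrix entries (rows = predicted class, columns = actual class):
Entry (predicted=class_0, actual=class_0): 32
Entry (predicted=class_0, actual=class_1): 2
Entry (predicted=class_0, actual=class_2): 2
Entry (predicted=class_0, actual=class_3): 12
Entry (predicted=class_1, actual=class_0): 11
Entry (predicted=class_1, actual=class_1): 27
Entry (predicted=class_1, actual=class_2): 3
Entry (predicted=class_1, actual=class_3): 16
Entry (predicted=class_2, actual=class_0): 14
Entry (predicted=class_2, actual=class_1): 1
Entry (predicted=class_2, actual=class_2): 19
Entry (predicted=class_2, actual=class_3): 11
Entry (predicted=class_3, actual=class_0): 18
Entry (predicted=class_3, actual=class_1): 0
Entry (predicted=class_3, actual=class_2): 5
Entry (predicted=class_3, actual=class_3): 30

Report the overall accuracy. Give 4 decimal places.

0.5320

Accuracy = trace / total = (32+27+19+30=108) / 203 = 108/203 = 0.5320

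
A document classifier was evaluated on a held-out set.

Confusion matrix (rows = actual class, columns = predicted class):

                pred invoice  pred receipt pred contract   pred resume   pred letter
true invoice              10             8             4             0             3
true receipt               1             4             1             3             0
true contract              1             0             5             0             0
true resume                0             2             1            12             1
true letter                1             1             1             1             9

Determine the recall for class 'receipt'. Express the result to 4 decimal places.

0.4444

Take TP from the diagonal, FP from the rest of the 'receipt' prediction marginal, FN from the rest of the 'receipt' actual marginal.
recall = TP/(TP+FN).
receipt: TP=4, FN=1+1+3+0=5 → 4/9 = 0.44444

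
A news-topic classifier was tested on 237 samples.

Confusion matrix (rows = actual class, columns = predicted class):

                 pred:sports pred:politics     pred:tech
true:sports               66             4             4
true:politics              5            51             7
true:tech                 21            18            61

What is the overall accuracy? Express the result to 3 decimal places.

0.751

Accuracy = trace / total = (66+51+61=178) / 237 = 178/237 = 0.751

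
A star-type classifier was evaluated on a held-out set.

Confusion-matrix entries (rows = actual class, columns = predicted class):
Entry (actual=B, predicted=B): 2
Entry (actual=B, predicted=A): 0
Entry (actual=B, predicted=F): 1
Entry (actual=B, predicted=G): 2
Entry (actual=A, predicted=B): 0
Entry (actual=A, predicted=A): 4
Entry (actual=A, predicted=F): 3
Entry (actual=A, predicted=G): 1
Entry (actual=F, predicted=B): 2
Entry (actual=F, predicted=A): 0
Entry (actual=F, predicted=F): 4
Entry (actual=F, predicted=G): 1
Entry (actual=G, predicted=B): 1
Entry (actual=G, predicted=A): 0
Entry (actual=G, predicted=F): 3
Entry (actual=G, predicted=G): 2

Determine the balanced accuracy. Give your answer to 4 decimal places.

0.4512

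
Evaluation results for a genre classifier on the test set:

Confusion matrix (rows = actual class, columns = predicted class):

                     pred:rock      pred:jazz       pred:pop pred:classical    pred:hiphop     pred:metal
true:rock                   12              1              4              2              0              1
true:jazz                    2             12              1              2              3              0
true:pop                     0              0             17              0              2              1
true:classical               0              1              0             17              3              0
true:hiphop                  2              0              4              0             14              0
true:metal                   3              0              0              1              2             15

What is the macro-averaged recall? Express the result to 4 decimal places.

Per-class recall (TP/(TP+FN)):
  rock: TP=12, FN=1+4+2+0+1=8 → 12/20 = 0.60000
  jazz: TP=12, FN=2+1+2+3+0=8 → 12/20 = 0.60000
  pop: TP=17, FN=0+0+0+2+1=3 → 17/20 = 0.85000
  classical: TP=17, FN=0+1+0+3+0=4 → 17/21 = 0.80952
  hiphop: TP=14, FN=2+0+4+0+0=6 → 14/20 = 0.70000
  metal: TP=15, FN=3+0+0+1+2=6 → 15/21 = 0.71429
Macro-recall = mean = (0.60000 + 0.60000 + 0.85000 + 0.80952 + 0.70000 + 0.71429) / 6 = 0.7123

0.7123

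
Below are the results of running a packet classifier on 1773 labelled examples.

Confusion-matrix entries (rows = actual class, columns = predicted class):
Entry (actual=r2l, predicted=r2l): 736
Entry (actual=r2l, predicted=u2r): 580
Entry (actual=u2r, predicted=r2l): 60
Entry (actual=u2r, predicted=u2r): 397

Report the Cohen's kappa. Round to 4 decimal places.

0.3121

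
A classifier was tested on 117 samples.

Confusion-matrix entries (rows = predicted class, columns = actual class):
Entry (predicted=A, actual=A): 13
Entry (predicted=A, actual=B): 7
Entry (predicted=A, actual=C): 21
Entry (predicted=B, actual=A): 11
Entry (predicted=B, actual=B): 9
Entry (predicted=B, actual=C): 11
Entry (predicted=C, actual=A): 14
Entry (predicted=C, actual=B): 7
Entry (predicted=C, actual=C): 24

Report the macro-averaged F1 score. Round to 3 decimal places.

0.379

Per-class F1 score (2·TP/(2·TP+FP+FN)):
  A: TP=13, FP=7+21=28, FN=11+14=25 → 26/79 = 0.3291
  B: TP=9, FP=11+11=22, FN=7+7=14 → 18/54 = 0.3333
  C: TP=24, FP=14+7=21, FN=21+11=32 → 48/101 = 0.4752
Macro-F1 score = mean = (0.3291 + 0.3333 + 0.4752) / 3 = 0.379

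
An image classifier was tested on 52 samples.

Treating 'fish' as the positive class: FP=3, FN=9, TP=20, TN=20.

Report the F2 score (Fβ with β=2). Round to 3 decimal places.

Fβ = (1+β²)·TP / ((1+β²)·TP + β²·FN + FP), with β²=4
= 5·20 / (5·20 + 4·9 + 3) = 0.719

0.719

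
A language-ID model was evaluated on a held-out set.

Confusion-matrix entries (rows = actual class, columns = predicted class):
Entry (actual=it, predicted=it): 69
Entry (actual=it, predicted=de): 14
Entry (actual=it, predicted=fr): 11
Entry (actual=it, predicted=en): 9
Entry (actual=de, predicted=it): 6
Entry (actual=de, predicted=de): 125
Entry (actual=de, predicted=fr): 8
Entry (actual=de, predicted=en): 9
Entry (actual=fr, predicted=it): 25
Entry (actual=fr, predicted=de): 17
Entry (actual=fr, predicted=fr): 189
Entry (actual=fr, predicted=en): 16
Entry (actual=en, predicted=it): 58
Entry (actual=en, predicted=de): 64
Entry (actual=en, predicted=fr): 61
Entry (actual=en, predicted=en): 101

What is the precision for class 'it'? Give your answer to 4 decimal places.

0.4367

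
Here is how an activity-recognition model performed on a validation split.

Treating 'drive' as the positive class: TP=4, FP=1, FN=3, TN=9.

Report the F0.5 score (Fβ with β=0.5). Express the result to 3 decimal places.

0.741

Fβ = (1+β²)·TP / ((1+β²)·TP + β²·FN + FP), with β²=1/4
= 1.25·4 / (1.25·4 + 0.25·3 + 1) = 0.741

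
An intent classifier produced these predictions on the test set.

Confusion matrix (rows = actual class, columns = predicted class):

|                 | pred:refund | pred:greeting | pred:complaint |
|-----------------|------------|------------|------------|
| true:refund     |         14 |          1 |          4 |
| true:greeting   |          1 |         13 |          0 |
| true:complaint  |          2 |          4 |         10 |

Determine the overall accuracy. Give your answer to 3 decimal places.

Accuracy = trace / total = (14+13+10=37) / 49 = 37/49 = 0.755

0.755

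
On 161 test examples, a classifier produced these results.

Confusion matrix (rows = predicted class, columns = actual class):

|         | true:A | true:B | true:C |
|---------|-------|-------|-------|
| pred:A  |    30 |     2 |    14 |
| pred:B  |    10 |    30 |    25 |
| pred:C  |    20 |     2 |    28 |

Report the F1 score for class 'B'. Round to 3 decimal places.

0.606

Take TP from the diagonal, FP from the rest of the 'B' prediction marginal, FN from the rest of the 'B' actual marginal.
F1 score = 2·TP/(2·TP+FP+FN).
B: TP=30, FP=10+25=35, FN=2+2=4 → 60/99 = 0.6061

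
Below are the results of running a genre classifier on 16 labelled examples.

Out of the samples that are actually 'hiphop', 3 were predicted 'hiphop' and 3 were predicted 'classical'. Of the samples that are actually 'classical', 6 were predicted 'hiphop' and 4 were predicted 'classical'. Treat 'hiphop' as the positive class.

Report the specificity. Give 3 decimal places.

0.400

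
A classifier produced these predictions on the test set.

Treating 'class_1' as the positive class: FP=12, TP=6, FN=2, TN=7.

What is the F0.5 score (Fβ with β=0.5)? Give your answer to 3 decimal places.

Fβ = (1+β²)·TP / ((1+β²)·TP + β²·FN + FP), with β²=1/4
= 1.25·6 / (1.25·6 + 0.25·2 + 12) = 0.375

0.375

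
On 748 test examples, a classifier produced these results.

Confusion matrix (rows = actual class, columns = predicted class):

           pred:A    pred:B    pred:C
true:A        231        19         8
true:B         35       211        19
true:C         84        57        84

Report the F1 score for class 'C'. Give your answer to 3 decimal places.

0.500

F1 score = 2·TP/(2·TP+FP+FN).
C: TP=84, FP=8+19=27, FN=84+57=141 → 168/336 = 0.5000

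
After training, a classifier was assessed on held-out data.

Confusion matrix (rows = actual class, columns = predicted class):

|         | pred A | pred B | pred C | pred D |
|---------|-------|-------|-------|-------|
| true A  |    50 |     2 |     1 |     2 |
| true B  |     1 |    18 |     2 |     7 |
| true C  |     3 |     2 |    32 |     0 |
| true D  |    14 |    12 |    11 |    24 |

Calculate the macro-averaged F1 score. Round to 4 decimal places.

Per-class F1 score (2·TP/(2·TP+FP+FN)):
  A: TP=50, FP=1+3+14=18, FN=2+1+2=5 → 100/123 = 0.81301
  B: TP=18, FP=2+2+12=16, FN=1+2+7=10 → 36/62 = 0.58065
  C: TP=32, FP=1+2+11=14, FN=3+2+0=5 → 64/83 = 0.77108
  D: TP=24, FP=2+7+0=9, FN=14+12+11=37 → 48/94 = 0.51064
Macro-F1 score = mean = (0.81301 + 0.58065 + 0.77108 + 0.51064) / 4 = 0.6688

0.6688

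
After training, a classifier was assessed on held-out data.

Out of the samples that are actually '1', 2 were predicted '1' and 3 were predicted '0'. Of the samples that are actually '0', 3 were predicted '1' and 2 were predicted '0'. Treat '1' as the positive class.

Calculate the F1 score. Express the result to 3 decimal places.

Precision = TP/(TP+FP) = 2/5 = 0.4000
Recall = TP/(TP+FN) = 2/5 = 0.4000
F1 = 2·TP/(2·TP+FP+FN) = 4/10 = 0.400

0.400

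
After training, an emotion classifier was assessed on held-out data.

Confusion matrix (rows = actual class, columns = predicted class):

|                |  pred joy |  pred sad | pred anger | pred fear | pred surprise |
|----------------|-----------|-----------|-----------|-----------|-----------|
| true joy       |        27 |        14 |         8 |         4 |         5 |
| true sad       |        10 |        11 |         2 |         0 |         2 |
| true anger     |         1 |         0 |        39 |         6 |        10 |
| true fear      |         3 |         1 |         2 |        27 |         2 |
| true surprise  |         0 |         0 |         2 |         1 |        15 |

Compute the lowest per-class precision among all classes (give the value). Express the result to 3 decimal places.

Per-class precision (TP/(TP+FP)):
  joy: TP=27, FP=10+1+3+0=14 → 27/41 = 0.6585
  sad: TP=11, FP=14+0+1+0=15 → 11/26 = 0.4231
  anger: TP=39, FP=8+2+2+2=14 → 39/53 = 0.7358
  fear: TP=27, FP=4+0+6+1=11 → 27/38 = 0.7105
  surprise: TP=15, FP=5+2+10+2=19 → 15/34 = 0.4412
Lowest is class 'sad' with precision = 0.423.

0.423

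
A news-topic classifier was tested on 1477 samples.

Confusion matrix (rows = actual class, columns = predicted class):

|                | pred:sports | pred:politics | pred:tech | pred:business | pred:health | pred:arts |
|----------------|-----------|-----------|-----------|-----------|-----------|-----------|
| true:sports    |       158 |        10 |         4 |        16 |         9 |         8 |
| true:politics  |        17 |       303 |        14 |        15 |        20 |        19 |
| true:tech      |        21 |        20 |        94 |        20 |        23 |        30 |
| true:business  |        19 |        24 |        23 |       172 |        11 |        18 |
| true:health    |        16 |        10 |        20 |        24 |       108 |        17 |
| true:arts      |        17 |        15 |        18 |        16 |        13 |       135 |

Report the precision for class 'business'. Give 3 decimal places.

precision = TP/(TP+FP).
business: TP=172, FP=16+15+20+24+16=91 → 172/263 = 0.6540

0.654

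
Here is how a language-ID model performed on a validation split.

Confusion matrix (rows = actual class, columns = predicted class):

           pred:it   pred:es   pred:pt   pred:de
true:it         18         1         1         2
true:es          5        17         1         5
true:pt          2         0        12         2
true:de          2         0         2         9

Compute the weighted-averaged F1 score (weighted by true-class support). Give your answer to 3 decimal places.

Per-class F1 score (2·TP/(2·TP+FP+FN)):
  it: TP=18, FP=5+2+2=9, FN=1+1+2=4 → 36/49 = 0.7347
  es: TP=17, FP=1+0+0=1, FN=5+1+5=11 → 34/46 = 0.7391
  pt: TP=12, FP=1+1+2=4, FN=2+0+2=4 → 24/32 = 0.7500
  de: TP=9, FP=2+5+2=9, FN=2+0+2=4 → 18/31 = 0.5806
Weighted-F1 score = Σ (supportᵢ/N)·F1 scoreᵢ with N=79: (22/79)·0.7347 + (28/79)·0.7391 + (16/79)·0.7500 + (13/79)·0.5806 = 0.714

0.714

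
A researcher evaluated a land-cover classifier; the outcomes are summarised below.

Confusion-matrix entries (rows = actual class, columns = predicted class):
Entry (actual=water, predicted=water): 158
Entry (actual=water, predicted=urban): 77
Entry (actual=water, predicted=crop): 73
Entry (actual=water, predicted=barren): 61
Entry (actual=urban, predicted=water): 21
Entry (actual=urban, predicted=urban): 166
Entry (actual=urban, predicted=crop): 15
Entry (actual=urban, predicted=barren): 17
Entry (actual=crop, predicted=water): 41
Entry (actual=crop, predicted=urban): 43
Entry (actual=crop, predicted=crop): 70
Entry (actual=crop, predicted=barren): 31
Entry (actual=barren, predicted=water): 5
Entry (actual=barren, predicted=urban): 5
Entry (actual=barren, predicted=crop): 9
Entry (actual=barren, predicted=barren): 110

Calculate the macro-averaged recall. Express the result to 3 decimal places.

Per-class recall (TP/(TP+FN)):
  water: TP=158, FN=77+73+61=211 → 158/369 = 0.4282
  urban: TP=166, FN=21+15+17=53 → 166/219 = 0.7580
  crop: TP=70, FN=41+43+31=115 → 70/185 = 0.3784
  barren: TP=110, FN=5+5+9=19 → 110/129 = 0.8527
Macro-recall = mean = (0.4282 + 0.7580 + 0.3784 + 0.8527) / 4 = 0.604

0.604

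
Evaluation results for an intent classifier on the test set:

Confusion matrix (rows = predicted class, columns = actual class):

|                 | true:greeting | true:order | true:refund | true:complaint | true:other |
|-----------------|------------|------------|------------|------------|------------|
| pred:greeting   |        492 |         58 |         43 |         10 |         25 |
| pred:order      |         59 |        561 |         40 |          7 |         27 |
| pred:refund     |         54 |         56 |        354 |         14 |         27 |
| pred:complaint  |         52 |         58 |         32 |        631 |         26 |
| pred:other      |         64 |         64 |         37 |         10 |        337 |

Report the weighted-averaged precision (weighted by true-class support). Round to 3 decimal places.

0.760

Per-class precision (TP/(TP+FP)):
  greeting: TP=492, FP=58+43+10+25=136 → 492/628 = 0.7834
  order: TP=561, FP=59+40+7+27=133 → 561/694 = 0.8084
  refund: TP=354, FP=54+56+14+27=151 → 354/505 = 0.7010
  complaint: TP=631, FP=52+58+32+26=168 → 631/799 = 0.7897
  other: TP=337, FP=64+64+37+10=175 → 337/512 = 0.6582
Weighted-precision = Σ (supportᵢ/N)·precisionᵢ with N=3138: (721/3138)·0.7834 + (797/3138)·0.8084 + (506/3138)·0.7010 + (672/3138)·0.7897 + (442/3138)·0.6582 = 0.760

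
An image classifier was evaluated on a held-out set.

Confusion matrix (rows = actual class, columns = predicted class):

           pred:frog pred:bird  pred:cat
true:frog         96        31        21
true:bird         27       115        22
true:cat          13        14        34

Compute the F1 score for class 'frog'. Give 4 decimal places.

0.6761

Treat 'frog' as positive and all other classes as negative.
F1 score = 2·TP/(2·TP+FP+FN).
frog: TP=96, FP=27+13=40, FN=31+21=52 → 192/284 = 0.67606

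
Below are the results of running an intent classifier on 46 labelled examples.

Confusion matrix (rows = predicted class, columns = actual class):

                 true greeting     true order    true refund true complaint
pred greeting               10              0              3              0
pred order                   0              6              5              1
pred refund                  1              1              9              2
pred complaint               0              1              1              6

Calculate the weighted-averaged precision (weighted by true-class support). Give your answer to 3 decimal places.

Per-class precision (TP/(TP+FP)):
  greeting: TP=10, FP=0+3+0=3 → 10/13 = 0.7692
  order: TP=6, FP=0+5+1=6 → 6/12 = 0.5000
  refund: TP=9, FP=1+1+2=4 → 9/13 = 0.6923
  complaint: TP=6, FP=0+1+1=2 → 6/8 = 0.7500
Weighted-precision = Σ (supportᵢ/N)·precisionᵢ with N=46: (11/46)·0.7692 + (8/46)·0.5000 + (18/46)·0.6923 + (9/46)·0.7500 = 0.689

0.689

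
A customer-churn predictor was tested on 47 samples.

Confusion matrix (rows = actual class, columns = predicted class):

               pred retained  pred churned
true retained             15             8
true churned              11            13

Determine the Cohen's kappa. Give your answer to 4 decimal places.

Observed agreement pₒ = trace/N = 28/47 = 0.59574
Expected agreement pₑ = Σ (rowᵢ·colᵢ)/N² = (23·26 + 24·21)/47² = 0.49887
κ = (pₒ − pₑ)/(1 − pₑ) = (0.59574 − 0.49887)/(1 − 0.49887) = 0.1933

0.1933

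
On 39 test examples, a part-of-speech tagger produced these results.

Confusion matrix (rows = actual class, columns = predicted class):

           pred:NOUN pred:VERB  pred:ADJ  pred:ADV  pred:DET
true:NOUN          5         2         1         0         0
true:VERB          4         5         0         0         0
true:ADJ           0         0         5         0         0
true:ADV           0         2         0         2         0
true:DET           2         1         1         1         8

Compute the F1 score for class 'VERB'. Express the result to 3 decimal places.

Treat 'VERB' as positive and all other classes as negative.
F1 score = 2·TP/(2·TP+FP+FN).
VERB: TP=5, FP=2+0+2+1=5, FN=4+0+0+0=4 → 10/19 = 0.5263

0.526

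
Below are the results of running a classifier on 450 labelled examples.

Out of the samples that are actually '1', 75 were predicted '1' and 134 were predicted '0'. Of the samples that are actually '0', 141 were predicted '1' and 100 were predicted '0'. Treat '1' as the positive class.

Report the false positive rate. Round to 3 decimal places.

0.585

FPR = FP/(FP+TN) = 141/(141+100) = 0.585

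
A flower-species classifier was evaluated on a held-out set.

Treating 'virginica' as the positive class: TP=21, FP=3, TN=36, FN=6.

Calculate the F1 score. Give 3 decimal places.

Precision = TP/(TP+FP) = 21/24 = 0.8750
Recall = TP/(TP+FN) = 21/27 = 0.7778
F1 = 2·TP/(2·TP+FP+FN) = 42/51 = 0.824

0.824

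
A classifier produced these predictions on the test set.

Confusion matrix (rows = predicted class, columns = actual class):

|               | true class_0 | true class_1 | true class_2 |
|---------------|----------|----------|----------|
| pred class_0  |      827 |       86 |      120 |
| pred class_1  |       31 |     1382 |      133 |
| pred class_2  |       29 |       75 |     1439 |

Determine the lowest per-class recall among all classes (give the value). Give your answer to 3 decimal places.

0.850

Per-class recall (TP/(TP+FN)):
  class_0: TP=827, FN=31+29=60 → 827/887 = 0.9324
  class_1: TP=1382, FN=86+75=161 → 1382/1543 = 0.8957
  class_2: TP=1439, FN=120+133=253 → 1439/1692 = 0.8505
Lowest is class 'class_2' with recall = 0.850.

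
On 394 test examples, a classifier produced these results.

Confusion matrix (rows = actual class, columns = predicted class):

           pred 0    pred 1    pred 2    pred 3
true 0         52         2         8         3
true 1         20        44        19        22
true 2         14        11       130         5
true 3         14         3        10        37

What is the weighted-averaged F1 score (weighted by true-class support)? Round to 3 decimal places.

Per-class F1 score (2·TP/(2·TP+FP+FN)):
  0: TP=52, FP=20+14+14=48, FN=2+8+3=13 → 104/165 = 0.6303
  1: TP=44, FP=2+11+3=16, FN=20+19+22=61 → 88/165 = 0.5333
  2: TP=130, FP=8+19+10=37, FN=14+11+5=30 → 260/327 = 0.7951
  3: TP=37, FP=3+22+5=30, FN=14+3+10=27 → 74/131 = 0.5649
Weighted-F1 score = Σ (supportᵢ/N)·F1 scoreᵢ with N=394: (65/394)·0.6303 + (105/394)·0.5333 + (160/394)·0.7951 + (64/394)·0.5649 = 0.661

0.661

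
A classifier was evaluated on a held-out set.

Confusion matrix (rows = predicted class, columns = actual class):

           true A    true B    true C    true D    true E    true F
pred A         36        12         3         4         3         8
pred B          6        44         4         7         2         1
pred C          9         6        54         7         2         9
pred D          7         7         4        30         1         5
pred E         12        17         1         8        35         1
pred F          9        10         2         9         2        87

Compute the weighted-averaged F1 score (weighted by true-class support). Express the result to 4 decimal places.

Per-class F1 score (2·TP/(2·TP+FP+FN)):
  A: TP=36, FP=12+3+4+3+8=30, FN=6+9+7+12+9=43 → 72/145 = 0.49655
  B: TP=44, FP=6+4+7+2+1=20, FN=12+6+7+17+10=52 → 88/160 = 0.55000
  C: TP=54, FP=9+6+7+2+9=33, FN=3+4+4+1+2=14 → 108/155 = 0.69677
  D: TP=30, FP=7+7+4+1+5=24, FN=4+7+7+8+9=35 → 60/119 = 0.50420
  E: TP=35, FP=12+17+1+8+1=39, FN=3+2+2+1+2=10 → 70/119 = 0.58824
  F: TP=87, FP=9+10+2+9+2=32, FN=8+1+9+5+1=24 → 174/230 = 0.75652
Weighted-F1 score = Σ (supportᵢ/N)·F1 scoreᵢ with N=464: (79/464)·0.49655 + (96/464)·0.55000 + (68/464)·0.69677 + (65/464)·0.50420 + (45/464)·0.58824 + (111/464)·0.75652 = 0.6091

0.6091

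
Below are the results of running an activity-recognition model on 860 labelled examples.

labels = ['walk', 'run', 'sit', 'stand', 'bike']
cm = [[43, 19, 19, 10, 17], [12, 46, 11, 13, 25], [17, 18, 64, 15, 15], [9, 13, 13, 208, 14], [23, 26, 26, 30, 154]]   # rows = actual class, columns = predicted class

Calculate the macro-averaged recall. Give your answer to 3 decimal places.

Per-class recall (TP/(TP+FN)):
  walk: TP=43, FN=19+19+10+17=65 → 43/108 = 0.3981
  run: TP=46, FN=12+11+13+25=61 → 46/107 = 0.4299
  sit: TP=64, FN=17+18+15+15=65 → 64/129 = 0.4961
  stand: TP=208, FN=9+13+13+14=49 → 208/257 = 0.8093
  bike: TP=154, FN=23+26+26+30=105 → 154/259 = 0.5946
Macro-recall = mean = (0.3981 + 0.4299 + 0.4961 + 0.8093 + 0.5946) / 5 = 0.546

0.546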